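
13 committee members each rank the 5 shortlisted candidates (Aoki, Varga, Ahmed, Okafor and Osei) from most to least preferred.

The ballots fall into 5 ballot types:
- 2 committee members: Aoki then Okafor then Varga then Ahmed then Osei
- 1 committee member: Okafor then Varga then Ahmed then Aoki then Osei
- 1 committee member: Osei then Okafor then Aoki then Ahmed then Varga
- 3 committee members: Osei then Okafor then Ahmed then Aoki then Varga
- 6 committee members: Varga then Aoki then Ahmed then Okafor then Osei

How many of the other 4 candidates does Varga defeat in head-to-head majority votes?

Varga against each rival (13 committee members):
Varga–Aoki: Varga 7–6.
Varga vs Ahmed: 9 to 4, Varga.
Varga vs Okafor: 6 to 7, Okafor.
Varga vs Osei: 2+1+6 = 9 for Varga, 4 for Osei — Varga by 9–4.
Varga beats Aoki, Ahmed, Osei; loses to Okafor — 3 pairwise wins.

3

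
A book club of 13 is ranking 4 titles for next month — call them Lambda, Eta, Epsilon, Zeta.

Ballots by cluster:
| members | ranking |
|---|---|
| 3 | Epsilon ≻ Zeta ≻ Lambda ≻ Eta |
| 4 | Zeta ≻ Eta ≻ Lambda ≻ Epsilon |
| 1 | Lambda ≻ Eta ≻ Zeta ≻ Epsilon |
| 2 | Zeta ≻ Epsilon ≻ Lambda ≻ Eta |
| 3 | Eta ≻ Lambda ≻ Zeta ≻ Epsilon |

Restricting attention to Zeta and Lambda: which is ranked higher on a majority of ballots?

Ballots ranking Zeta above Lambda: 3 + 4 + 2 = 9.
Ballots ranking Lambda above Zeta: 13 − 9 = 4.
Zeta wins the head-to-head 9–4.

Zeta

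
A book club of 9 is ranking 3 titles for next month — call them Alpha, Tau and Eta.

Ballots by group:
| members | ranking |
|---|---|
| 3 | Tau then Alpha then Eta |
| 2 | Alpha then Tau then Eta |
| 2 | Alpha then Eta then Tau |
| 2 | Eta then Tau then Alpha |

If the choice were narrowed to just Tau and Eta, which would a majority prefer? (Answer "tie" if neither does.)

Ballots ranking Tau above Eta: 3 + 2 = 5.
Ballots ranking Eta above Tau: 9 − 5 = 4.
Tau wins the head-to-head 5–4.

Tau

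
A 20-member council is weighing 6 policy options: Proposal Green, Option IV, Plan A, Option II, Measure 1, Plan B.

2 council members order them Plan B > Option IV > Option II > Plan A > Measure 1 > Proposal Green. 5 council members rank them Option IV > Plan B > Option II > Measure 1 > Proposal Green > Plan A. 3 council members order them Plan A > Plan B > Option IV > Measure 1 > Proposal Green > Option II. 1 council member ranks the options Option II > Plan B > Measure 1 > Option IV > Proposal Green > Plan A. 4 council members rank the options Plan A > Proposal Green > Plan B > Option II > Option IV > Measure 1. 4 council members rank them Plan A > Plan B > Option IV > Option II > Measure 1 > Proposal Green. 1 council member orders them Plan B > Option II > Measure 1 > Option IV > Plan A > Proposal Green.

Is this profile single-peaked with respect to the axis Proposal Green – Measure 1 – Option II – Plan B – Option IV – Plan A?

Axis positions: Proposal Green=1, Measure 1=2, Option II=3, Plan B=4, Option IV=5, Plan A=6.
Type 1 (peak Plan B at position 4): ranking walks positions 4-5-3-6-2-1, expanding outward from the peak — single-peaked.
Type 2 (peak Option IV at position 5): ranking walks positions 5-4-3-2-1-6, expanding outward from the peak — single-peaked.
Type 3: ranking walks positions 6-4-5-2-1-3; Plan B is ranked above Option IV even though Option IV lies between Plan B and the peak Plan A on the axis — preferences dip and rise again. Not single-peaked.
Type 4 (peak Option II at position 3): ranking walks positions 3-4-2-5-1-6, expanding outward from the peak — single-peaked.
Type 5: ranking walks positions 6-1-4-3-5-2; Proposal Green is ranked above Option IV even though Option IV lies between Proposal Green and the peak Plan A on the axis — preferences dip and rise again. Not single-peaked.
Type 6: ranking walks positions 6-4-5-3-2-1; Plan B is ranked above Option IV even though Option IV lies between Plan B and the peak Plan A on the axis — preferences dip and rise again. Not single-peaked.
Type 7 (peak Plan B at position 4): ranking walks positions 4-3-2-5-6-1, expanding outward from the peak — single-peaked.
Type 3 violates single-peakedness, so the profile is not single-peaked on this axis.

no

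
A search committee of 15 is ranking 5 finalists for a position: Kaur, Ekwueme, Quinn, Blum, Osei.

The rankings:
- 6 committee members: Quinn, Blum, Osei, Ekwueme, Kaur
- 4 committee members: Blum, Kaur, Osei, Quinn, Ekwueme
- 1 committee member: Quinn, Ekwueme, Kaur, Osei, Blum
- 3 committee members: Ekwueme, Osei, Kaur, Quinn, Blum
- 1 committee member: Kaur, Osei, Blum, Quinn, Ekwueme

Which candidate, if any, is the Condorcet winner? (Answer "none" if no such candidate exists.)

Pairwise majorities:
Kaur vs Ekwueme: Kaur is ranked higher on 4+1 = 5 ballots, Ekwueme on 10. Ekwueme wins 10–5.
Kaur vs Quinn: 4+3+1 = 8 for Kaur, 7 for Quinn — Kaur by 8–7.
Kaur vs Blum: 1+3+1 = 5 for Kaur, 10 for Blum — Blum by 10–5.
Kaur vs Osei: 4+1+1 = 6 for Kaur, 9 for Osei — Osei by 9–6.
Ekwueme vs Quinn: 3 for Ekwueme, 12 for Quinn — Quinn by 12–3.
Ekwueme vs Blum: Ekwueme is ranked higher on 1+3 = 4 ballots, Blum on 11. Blum wins 11–4.
Ekwueme vs Osei: 1+3 = 4 for Ekwueme, 11 for Osei — Osei by 11–4.
Quinn vs Blum: Quinn is ranked higher on 6+1+3 = 10 ballots, Blum on 5. Quinn wins 10–5.
Quinn vs Osei: 7 to 8, Osei.
Blum vs Osei: 10 to 5, Blum.
Each candidate drops at least one matchup (Kaur loses to Ekwueme; Ekwueme loses to Quinn; Quinn loses to Kaur; Blum loses to Quinn; Osei loses to Blum); the cycle Kaur > Quinn > Ekwueme > Kaur rules out a Condorcet winner.

none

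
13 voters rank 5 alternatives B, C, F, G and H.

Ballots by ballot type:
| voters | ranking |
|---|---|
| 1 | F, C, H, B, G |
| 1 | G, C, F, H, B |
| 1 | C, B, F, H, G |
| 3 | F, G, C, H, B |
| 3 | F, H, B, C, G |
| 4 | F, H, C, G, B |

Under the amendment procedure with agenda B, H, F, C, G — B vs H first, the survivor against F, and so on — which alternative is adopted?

F

Round 1: B vs H — 1–12, H advances.
Round 2: H vs F — 0–13, F advances.
Round 3: F vs C — 11–2, F advances.
Round 4: F vs G — 12–1, F advances.
The agenda winner is F.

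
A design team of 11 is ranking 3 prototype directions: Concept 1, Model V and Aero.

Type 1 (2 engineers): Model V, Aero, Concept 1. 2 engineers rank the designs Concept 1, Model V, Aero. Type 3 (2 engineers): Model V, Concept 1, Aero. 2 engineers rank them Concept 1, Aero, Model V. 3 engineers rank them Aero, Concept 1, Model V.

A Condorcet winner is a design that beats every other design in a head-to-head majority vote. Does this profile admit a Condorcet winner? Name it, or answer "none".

Concept 1

Pairwise majorities:
Concept 1 vs Model V: 2+2+3 = 7 for Concept 1, 4 for Model V — Concept 1 by 7–4.
Concept 1 vs Aero: 2+2+2 = 6 for Concept 1, 5 for Aero — Concept 1 by 6–5.
Model V vs Aero: Model V is ranked higher on 2+2+2 = 6 ballots, Aero on 5. Model V wins 6–5.
Concept 1 defeats every rival head-to-head and is the Condorcet winner.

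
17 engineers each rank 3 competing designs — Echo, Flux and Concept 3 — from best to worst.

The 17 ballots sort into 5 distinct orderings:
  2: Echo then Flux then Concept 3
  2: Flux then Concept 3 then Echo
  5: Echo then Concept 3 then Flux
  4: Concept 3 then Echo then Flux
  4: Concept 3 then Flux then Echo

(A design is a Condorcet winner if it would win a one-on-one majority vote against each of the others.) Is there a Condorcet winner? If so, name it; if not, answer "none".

Pairwise majorities:
Echo vs Flux: Echo wins 11–6.
Echo vs Concept 3: 7 to 10, Concept 3.
Flux vs Concept 3: Concept 3, 13–4.
Concept 3 wins every pairwise contest, so Concept 3 is the Condorcet winner.

Concept 3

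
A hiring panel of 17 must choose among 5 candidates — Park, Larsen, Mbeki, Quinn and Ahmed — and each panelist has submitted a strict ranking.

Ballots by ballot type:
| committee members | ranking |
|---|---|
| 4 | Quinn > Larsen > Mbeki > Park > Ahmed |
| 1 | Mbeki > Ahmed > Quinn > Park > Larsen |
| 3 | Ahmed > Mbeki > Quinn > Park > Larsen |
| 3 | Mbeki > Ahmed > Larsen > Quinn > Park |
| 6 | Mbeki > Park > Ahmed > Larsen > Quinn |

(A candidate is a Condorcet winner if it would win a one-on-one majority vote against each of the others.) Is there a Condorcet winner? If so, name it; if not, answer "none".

Head-to-head results (17 committee members):
Park vs Larsen: Park wins 10–7.
Park–Mbeki: Mbeki 17–0.
Park vs Quinn: Quinn wins 11–6.
Park vs Ahmed: Park wins 10–7.
Larsen vs Mbeki: Mbeki wins 13–4.
Larsen vs Quinn: Larsen, 9–8.
Larsen–Ahmed: Ahmed 13–4.
Mbeki vs Quinn: Mbeki, 13–4.
Mbeki vs Ahmed: Mbeki wins 14–3.
Quinn–Ahmed: Ahmed 13–4.
Only Mbeki has no losses; Mbeki is the Condorcet winner.

Mbeki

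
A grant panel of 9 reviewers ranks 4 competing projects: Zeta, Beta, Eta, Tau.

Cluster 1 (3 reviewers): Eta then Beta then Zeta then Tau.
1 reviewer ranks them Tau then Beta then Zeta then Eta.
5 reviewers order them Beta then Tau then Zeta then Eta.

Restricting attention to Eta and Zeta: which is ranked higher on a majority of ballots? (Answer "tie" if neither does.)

Zeta

Ballots ranking Eta above Zeta: 3.
Ballots ranking Zeta above Eta: 9 − 3 = 6.
Zeta wins the head-to-head 6–3.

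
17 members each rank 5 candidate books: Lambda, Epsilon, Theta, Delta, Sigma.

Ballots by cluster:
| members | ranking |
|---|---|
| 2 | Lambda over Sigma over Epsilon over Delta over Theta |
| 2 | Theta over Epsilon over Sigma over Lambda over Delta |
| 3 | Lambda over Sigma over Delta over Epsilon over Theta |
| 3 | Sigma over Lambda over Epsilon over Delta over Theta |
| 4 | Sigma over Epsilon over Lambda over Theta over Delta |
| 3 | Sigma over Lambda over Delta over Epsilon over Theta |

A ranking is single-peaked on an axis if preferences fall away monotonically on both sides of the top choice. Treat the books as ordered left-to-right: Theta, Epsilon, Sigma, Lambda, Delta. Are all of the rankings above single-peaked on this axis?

yes

Axis positions: Theta=1, Epsilon=2, Sigma=3, Lambda=4, Delta=5.
Cluster 1 (peak Lambda at position 4): ranking walks positions 4-3-2-5-1, expanding outward from the peak — single-peaked.
Cluster 2 (peak Theta at position 1): ranking walks positions 1-2-3-4-5, expanding outward from the peak — single-peaked.
Cluster 3 (peak Lambda at position 4): ranking walks positions 4-3-5-2-1, expanding outward from the peak — single-peaked.
Cluster 4 (peak Sigma at position 3): ranking walks positions 3-4-2-5-1, expanding outward from the peak — single-peaked.
Cluster 5 (peak Sigma at position 3): ranking walks positions 3-2-4-1-5, expanding outward from the peak — single-peaked.
Cluster 6 (peak Sigma at position 3): ranking walks positions 3-4-5-2-1, expanding outward from the peak — single-peaked.
Every ranking is single-peaked on this axis.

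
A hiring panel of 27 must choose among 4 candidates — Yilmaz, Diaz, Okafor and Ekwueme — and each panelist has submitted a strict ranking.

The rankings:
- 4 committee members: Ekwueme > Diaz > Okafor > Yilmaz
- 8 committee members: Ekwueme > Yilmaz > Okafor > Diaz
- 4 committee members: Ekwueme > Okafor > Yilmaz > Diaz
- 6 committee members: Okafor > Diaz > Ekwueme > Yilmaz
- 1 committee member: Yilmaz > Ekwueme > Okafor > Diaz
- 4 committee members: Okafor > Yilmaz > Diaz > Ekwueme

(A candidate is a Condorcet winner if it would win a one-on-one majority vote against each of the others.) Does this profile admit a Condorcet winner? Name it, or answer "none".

Ekwueme

Check each pair by majority over 27 ballots:
Yilmaz–Diaz: Yilmaz 17–10.
Yilmaz vs Okafor: Okafor, 18–9.
Yilmaz vs Ekwueme: Ekwueme, 22–5.
Diaz–Okafor: Okafor 23–4.
Diaz vs Ekwueme: Ekwueme wins 17–10.
Okafor–Ekwueme: Ekwueme 17–10.
Ekwueme defeats every rival head-to-head and is the Condorcet winner.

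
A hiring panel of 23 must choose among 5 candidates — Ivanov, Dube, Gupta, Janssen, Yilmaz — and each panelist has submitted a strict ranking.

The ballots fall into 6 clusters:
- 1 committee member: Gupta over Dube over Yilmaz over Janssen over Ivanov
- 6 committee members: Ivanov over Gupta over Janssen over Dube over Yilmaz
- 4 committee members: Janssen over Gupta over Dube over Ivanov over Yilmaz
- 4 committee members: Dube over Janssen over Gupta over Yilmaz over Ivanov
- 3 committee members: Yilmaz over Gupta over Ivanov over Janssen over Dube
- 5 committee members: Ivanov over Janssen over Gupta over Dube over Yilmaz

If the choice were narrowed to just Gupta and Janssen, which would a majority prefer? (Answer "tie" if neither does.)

Janssen

Ballots ranking Gupta above Janssen: 1 + 6 + 3 = 10.
Ballots ranking Janssen above Gupta: 23 − 10 = 13.
Janssen wins the head-to-head 13–10.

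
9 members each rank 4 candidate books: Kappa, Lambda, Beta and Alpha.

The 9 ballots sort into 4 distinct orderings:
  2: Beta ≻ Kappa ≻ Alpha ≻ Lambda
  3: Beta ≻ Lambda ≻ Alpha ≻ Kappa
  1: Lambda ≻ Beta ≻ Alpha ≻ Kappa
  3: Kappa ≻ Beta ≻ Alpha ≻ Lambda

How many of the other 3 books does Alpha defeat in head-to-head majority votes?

Alpha against each rival (9 members):
Alpha vs Kappa: Alpha preferred on 3+1 = 4 ballots; Kappa wins 5–4.
Alpha vs Lambda: 2+3 = 5 for Alpha, 4 for Lambda — Alpha by 5–4.
Alpha vs Beta: Beta, 9–0.
Alpha beats Lambda; loses to Kappa, Beta — 1 pairwise win.

1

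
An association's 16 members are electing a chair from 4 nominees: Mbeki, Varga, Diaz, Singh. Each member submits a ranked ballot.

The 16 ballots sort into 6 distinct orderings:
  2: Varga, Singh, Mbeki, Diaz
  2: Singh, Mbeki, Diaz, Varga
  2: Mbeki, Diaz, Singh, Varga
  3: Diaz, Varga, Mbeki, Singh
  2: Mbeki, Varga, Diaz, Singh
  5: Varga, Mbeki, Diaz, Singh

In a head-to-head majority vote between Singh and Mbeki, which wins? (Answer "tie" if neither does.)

Mbeki

Ballots ranking Singh above Mbeki: 2 + 2 = 4.
Ballots ranking Mbeki above Singh: 16 − 4 = 12.
Mbeki wins the head-to-head 12–4.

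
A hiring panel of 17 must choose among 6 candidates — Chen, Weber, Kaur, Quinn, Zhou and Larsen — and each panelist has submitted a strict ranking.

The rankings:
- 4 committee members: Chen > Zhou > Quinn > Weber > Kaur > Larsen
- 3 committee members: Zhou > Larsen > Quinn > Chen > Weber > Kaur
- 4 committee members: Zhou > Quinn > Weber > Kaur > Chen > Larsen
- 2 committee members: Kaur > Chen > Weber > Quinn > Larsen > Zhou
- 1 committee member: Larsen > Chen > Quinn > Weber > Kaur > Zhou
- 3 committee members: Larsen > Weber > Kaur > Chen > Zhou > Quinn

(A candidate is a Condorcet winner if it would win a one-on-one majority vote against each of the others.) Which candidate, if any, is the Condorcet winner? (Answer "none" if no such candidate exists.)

Pairwise majorities:
Chen vs Weber: Chen wins 10–7.
Chen vs Kaur: Kaur wins 9–8.
Chen vs Quinn: Chen, 10–7.
Chen vs Zhou: Chen wins 10–7.
Chen–Larsen: Chen 10–7.
Weber–Kaur: Weber 15–2.
Weber–Quinn: Quinn 12–5.
Weber vs Zhou: Zhou, 11–6.
Weber vs Larsen: Weber, 10–7.
Kaur vs Quinn: Quinn wins 12–5.
Kaur vs Zhou: Zhou wins 11–6.
Kaur–Larsen: Kaur 10–7.
Quinn–Zhou: Zhou 14–3.
Quinn vs Larsen: Quinn wins 10–7.
Zhou vs Larsen: Zhou, 11–6.
No candidate is unbeaten: Chen loses to Kaur; Weber loses to Chen; Kaur loses to Weber; Quinn loses to Chen; Zhou loses to Chen; Larsen loses to Chen. In particular Chen beats Weber beats Kaur beats Chen is a majority cycle — no Condorcet winner exists.

none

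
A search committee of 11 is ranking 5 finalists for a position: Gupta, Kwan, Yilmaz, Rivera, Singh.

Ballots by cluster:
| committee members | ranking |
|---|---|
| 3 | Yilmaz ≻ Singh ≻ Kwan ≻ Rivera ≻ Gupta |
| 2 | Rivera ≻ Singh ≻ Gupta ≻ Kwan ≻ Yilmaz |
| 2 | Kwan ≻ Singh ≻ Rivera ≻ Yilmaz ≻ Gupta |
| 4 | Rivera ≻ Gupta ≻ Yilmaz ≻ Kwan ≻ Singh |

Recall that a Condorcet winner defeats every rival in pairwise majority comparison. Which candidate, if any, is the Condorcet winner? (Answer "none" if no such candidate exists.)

Head-to-head results (11 committee members):
Gupta vs Kwan: Gupta is ranked higher on 2+4 = 6 ballots, Kwan on 5. Gupta wins 6–5.
Gupta vs Yilmaz: Gupta wins 6–5.
Gupta–Rivera: Rivera 11–0.
Gupta vs Singh: 4 for Gupta, 7 for Singh — Singh by 7–4.
Kwan vs Yilmaz: 4 to 7, Yilmaz.
Kwan–Rivera: Rivera 6–5.
Kwan vs Singh: Kwan is ranked higher on 2+4 = 6 ballots, Singh on 5. Kwan wins 6–5.
Yilmaz vs Rivera: Yilmaz preferred on 3 ballots; Rivera wins 8–3.
Yilmaz vs Singh: 7 to 4, Yilmaz.
Rivera vs Singh: Rivera wins 6–5.
Rivera wins every pairwise contest, so Rivera is the Condorcet winner.

Rivera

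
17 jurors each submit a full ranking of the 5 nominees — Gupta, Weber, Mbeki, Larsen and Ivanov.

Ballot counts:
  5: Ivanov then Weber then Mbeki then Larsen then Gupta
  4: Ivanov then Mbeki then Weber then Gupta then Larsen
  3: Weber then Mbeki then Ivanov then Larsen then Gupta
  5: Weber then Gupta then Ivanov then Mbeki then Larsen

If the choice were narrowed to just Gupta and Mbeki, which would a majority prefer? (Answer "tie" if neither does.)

Mbeki

Ballots ranking Gupta above Mbeki: 5.
Ballots ranking Mbeki above Gupta: 17 − 5 = 12.
Mbeki wins the head-to-head 12–5.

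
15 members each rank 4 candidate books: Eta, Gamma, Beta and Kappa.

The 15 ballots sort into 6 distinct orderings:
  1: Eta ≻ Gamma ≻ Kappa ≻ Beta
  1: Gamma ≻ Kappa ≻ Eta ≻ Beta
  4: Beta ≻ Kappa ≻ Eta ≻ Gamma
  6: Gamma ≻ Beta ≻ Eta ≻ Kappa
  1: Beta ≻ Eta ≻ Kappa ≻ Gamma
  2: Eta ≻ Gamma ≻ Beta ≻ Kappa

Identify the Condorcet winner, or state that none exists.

none

Check each pair by majority over 15 ballots:
Eta vs Gamma: Eta, 8–7.
Eta vs Beta: Beta, 11–4.
Eta vs Kappa: Eta wins 10–5.
Gamma vs Beta: Gamma, 10–5.
Gamma–Kappa: Gamma 10–5.
Beta vs Kappa: Beta, 13–2.
Every book loses at least once (Eta loses to Beta; Gamma loses to Eta; Beta loses to Gamma; Kappa loses to Eta). The majority relation contains the cycle Eta beats Gamma beats Beta beats Eta, so there is no Condorcet winner.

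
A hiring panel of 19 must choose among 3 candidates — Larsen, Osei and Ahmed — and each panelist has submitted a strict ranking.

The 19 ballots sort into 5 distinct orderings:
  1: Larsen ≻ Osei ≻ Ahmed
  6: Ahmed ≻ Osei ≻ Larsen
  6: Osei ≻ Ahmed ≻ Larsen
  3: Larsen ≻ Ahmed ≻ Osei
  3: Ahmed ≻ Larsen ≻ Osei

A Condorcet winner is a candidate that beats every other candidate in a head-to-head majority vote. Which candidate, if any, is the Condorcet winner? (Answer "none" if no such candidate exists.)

Ahmed

Check each pair by majority over 19 ballots:
Larsen vs Osei: Osei wins 12–7.
Larsen vs Ahmed: Larsen preferred on 1+3 = 4 ballots; Ahmed wins 15–4.
Osei vs Ahmed: Osei preferred on 1+6 = 7 ballots; Ahmed wins 12–7.
Only Ahmed has no losses; Ahmed is the Condorcet winner.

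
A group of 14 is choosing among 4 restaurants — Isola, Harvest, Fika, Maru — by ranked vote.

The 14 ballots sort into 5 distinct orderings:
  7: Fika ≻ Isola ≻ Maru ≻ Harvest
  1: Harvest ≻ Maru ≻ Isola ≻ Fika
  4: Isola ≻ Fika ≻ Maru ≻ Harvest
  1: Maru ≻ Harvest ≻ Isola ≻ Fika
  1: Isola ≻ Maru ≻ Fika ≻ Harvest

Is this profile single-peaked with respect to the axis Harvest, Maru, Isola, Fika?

yes

Axis positions: Harvest=1, Maru=2, Isola=3, Fika=4.
Ballot type 1 (peak Fika at position 4): ranking walks positions 4-3-2-1, expanding outward from the peak — single-peaked.
Ballot type 2 (peak Harvest at position 1): ranking walks positions 1-2-3-4, expanding outward from the peak — single-peaked.
Ballot type 3 (peak Isola at position 3): ranking walks positions 3-4-2-1, expanding outward from the peak — single-peaked.
Ballot type 4 (peak Maru at position 2): ranking walks positions 2-1-3-4, expanding outward from the peak — single-peaked.
Ballot type 5 (peak Isola at position 3): ranking walks positions 3-2-4-1, expanding outward from the peak — single-peaked.
Every ranking is single-peaked on this axis.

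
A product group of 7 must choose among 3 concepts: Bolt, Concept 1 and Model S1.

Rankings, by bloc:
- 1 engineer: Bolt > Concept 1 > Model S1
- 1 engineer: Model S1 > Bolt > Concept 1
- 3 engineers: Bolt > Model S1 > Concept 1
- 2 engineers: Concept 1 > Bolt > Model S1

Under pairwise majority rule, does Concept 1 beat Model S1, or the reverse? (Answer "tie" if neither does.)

Ballots ranking Concept 1 above Model S1: 1 + 2 = 3.
Ballots ranking Model S1 above Concept 1: 7 − 3 = 4.
Model S1 wins the head-to-head 4–3.

Model S1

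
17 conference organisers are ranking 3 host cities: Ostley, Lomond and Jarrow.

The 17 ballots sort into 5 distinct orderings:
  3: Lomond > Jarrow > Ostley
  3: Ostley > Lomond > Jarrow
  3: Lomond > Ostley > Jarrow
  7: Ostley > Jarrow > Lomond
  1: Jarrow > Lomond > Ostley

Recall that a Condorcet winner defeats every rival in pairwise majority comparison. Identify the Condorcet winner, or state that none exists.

Pairwise majorities:
Ostley vs Lomond: Ostley preferred on 3+7 = 10 ballots; Ostley wins 10–7.
Ostley vs Jarrow: 3+3+7 = 13 for Ostley, 4 for Jarrow — Ostley by 13–4.
Lomond vs Jarrow: Lomond preferred on 3+3+3 = 9 ballots; Lomond wins 9–8.
Ostley wins every pairwise contest, so Ostley is the Condorcet winner.

Ostley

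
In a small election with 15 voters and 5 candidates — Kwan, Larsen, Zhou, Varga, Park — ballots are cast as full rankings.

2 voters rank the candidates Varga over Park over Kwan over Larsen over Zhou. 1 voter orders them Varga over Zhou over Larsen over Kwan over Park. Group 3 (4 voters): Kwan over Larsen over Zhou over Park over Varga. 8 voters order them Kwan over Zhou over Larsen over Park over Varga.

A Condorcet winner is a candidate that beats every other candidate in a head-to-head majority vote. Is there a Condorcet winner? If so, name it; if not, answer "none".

Pairwise majorities:
Kwan vs Larsen: Kwan preferred on 2+4+8 = 14 ballots; Kwan wins 14–1.
Kwan vs Zhou: Kwan, 14–1.
Kwan vs Varga: 4+8 = 12 for Kwan, 3 for Varga — Kwan by 12–3.
Kwan vs Park: Kwan wins 13–2.
Larsen vs Zhou: Zhou wins 9–6.
Larsen vs Varga: Larsen, 12–3.
Larsen vs Park: Larsen, 13–2.
Zhou vs Varga: Zhou is ranked higher on 4+8 = 12 ballots, Varga on 3. Zhou wins 12–3.
Zhou vs Park: 1+4+8 = 13 for Zhou, 2 for Park — Zhou by 13–2.
Varga vs Park: Park, 12–3.
Only Kwan has no losses; Kwan is the Condorcet winner.

Kwan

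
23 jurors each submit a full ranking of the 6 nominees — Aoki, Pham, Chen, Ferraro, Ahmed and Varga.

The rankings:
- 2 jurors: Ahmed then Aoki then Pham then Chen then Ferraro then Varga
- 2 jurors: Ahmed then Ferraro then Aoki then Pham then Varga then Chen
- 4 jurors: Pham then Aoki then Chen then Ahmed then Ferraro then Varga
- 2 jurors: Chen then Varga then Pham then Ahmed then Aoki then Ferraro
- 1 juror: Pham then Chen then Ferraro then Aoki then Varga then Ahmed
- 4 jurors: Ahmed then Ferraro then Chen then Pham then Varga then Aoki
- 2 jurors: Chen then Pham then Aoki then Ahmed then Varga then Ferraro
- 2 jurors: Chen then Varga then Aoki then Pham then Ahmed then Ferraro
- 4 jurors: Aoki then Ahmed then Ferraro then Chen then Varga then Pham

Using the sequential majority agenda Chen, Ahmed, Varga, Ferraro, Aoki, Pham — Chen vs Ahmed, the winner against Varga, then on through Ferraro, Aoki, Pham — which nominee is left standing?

Pham

Round 1: Chen vs Ahmed — 11–12, Ahmed advances.
Round 2: Ahmed vs Varga — 18–5, Ahmed advances.
Round 3: Ahmed vs Ferraro — 22–1, Ahmed advances.
Round 4: Ahmed vs Aoki — 10–13, Aoki advances.
Round 5: Aoki vs Pham — 10–13, Pham advances.
Pham survives the agenda.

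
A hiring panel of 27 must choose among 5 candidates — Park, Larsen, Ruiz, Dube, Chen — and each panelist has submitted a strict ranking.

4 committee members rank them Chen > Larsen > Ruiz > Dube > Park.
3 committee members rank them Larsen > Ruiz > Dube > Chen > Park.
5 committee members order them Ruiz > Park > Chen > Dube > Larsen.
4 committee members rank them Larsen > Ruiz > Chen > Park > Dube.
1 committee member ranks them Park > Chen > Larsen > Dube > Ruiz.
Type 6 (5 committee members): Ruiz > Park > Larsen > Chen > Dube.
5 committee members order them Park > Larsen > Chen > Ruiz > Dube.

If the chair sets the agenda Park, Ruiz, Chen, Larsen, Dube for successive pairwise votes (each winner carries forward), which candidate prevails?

Round 1: Park vs Ruiz — 6–21, Ruiz advances.
Round 2: Ruiz vs Chen — 17–10, Ruiz advances.
Round 3: Ruiz vs Larsen — 10–17, Larsen advances.
Round 4: Larsen vs Dube — 22–5, Larsen advances.
The agenda winner is Larsen.

Larsen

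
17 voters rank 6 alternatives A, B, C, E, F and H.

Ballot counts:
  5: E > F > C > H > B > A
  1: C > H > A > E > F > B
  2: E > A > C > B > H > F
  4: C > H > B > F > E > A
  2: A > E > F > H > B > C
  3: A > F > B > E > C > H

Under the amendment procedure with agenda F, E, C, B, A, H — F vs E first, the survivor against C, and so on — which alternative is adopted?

E

Round 1: F vs E — 7–10, E advances.
Round 2: E vs C — 12–5, E advances.
Round 3: E vs B — 10–7, E advances.
Round 4: E vs A — 11–6, E advances.
Round 5: E vs H — 12–5, E advances.
The agenda winner is E.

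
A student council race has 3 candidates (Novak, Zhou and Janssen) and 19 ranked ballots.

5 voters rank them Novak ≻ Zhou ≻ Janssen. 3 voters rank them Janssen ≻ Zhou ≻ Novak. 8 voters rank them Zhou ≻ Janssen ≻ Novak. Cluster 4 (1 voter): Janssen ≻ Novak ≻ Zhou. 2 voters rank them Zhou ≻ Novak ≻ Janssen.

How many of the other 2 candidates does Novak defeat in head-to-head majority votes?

Novak against each rival (19 voters):
Novak vs Zhou: Novak is ranked higher on 5+1 = 6 ballots, Zhou on 13. Zhou wins 13–6.
Novak vs Janssen: Janssen, 12–7.
Novak beats no one; loses to Zhou, Janssen — 0 pairwise wins.

0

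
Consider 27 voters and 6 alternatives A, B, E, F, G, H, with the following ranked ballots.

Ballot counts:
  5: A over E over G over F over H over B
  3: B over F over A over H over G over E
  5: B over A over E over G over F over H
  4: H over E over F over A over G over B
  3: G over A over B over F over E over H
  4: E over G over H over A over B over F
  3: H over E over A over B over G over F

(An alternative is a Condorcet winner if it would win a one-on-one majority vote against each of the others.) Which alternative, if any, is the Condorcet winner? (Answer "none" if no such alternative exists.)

Pairwise majorities:
A vs B: 19 to 8, A.
A vs E: A wins 16–11.
A–F: A 20–7.
A vs G: A wins 20–7.
A vs H: 16 to 11, A.
B vs E: E, 16–11.
B vs F: B wins 18–9.
B vs G: B is ranked higher on 3+5+3 = 11 ballots, G on 16. G wins 16–11.
B vs H: H, 16–11.
E vs F: E preferred on 5+5+4+4+3 = 21 ballots; E wins 21–6.
E vs G: E, 21–6.
E–H: E 17–10.
F vs G: 7 to 20, G.
F vs H: F wins 16–11.
G vs H: 5+5+3+4 = 17 for G, 10 for H — G by 17–10.
A defeats every rival head-to-head and is the Condorcet winner.

A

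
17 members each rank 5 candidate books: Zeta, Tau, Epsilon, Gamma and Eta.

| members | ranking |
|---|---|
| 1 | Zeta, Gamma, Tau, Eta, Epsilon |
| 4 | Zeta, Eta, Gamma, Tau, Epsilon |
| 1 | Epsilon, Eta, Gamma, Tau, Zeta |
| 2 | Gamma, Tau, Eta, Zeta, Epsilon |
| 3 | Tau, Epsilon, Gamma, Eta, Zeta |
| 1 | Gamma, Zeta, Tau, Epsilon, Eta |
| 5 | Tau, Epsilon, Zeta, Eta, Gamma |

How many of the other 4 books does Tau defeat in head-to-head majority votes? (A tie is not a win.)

Tau against each rival (17 members):
Tau vs Zeta: Tau, 11–6.
Tau vs Epsilon: Tau wins 16–1.
Tau vs Gamma: Tau preferred on 3+5 = 8 ballots; Gamma wins 9–8.
Tau vs Eta: Tau preferred on 1+2+3+1+5 = 12 ballots; Tau wins 12–5.
Tau beats Zeta, Epsilon, Eta; loses to Gamma — 3 pairwise wins.

3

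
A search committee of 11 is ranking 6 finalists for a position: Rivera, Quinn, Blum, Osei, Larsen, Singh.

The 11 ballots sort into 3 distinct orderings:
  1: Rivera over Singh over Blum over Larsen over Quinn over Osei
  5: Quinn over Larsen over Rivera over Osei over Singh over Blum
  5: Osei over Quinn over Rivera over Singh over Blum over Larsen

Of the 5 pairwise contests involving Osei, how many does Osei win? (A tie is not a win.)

Osei against each rival (11 committee members):
Osei vs Rivera: 5 for Osei, 6 for Rivera — Rivera by 6–5.
Osei vs Quinn: Osei is ranked higher on 5 ballots, Quinn on 6. Quinn wins 6–5.
Osei vs Blum: Osei is ranked higher on 5+5 = 10 ballots, Blum on 1. Osei wins 10–1.
Osei vs Larsen: Larsen, 6–5.
Osei–Singh: Osei 10–1.
Osei beats Blum, Singh; loses to Rivera, Quinn, Larsen — 2 pairwise wins.

2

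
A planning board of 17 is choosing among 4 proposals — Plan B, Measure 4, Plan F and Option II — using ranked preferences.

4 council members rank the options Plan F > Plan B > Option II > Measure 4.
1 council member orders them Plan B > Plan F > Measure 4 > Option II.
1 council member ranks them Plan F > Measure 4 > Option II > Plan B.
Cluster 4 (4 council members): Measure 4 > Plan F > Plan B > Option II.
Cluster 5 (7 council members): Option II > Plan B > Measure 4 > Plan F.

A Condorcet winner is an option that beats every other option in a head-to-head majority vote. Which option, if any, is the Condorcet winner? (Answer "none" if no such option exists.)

none

Check each pair by majority over 17 ballots:
Plan B–Measure 4: Plan B 12–5.
Plan B vs Plan F: 8 to 9, Plan F.
Plan B vs Option II: 9 to 8, Plan B.
Measure 4 vs Plan F: 11 to 6, Measure 4.
Measure 4–Option II: Option II 11–6.
Plan F vs Option II: Plan F wins 10–7.
No option is unbeaten: Plan B loses to Plan F; Measure 4 loses to Plan B; Plan F loses to Measure 4; Option II loses to Plan B. In particular Plan B > Measure 4 > Plan F > Plan B is a majority cycle — no Condorcet winner exists.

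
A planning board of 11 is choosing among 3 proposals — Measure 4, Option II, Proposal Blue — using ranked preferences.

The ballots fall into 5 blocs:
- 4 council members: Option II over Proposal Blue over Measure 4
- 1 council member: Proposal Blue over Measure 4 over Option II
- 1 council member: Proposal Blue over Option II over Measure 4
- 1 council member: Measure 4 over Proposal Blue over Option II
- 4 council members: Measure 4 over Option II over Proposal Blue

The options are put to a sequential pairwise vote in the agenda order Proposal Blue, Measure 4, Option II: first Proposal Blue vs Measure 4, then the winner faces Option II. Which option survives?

Round 1: Proposal Blue vs Measure 4 — 6–5, Proposal Blue advances.
Round 2: Proposal Blue vs Option II — 3–8, Option II advances.
Option II survives the agenda.

Option II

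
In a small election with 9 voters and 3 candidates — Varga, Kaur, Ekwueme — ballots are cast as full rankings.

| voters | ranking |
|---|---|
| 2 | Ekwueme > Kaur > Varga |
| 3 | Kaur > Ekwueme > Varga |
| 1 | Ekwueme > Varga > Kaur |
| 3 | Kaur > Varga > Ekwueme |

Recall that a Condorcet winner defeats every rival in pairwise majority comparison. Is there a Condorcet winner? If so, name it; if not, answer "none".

Head-to-head results (9 voters):
Varga vs Kaur: Kaur wins 8–1.
Varga vs Ekwueme: 3 for Varga, 6 for Ekwueme — Ekwueme by 6–3.
Kaur vs Ekwueme: Kaur preferred on 3+3 = 6 ballots; Kaur wins 6–3.
Kaur beats each of Varga, Ekwueme — Kaur is the Condorcet winner.

Kaur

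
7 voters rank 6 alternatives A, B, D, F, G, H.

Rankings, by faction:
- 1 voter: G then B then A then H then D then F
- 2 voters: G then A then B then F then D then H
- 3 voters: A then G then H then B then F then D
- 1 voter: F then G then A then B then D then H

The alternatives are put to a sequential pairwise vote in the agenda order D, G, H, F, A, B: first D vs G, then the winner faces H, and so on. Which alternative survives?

Round 1: D vs G — 0–7, G advances.
Round 2: G vs H — 7–0, G advances.
Round 3: G vs F — 6–1, G advances.
Round 4: G vs A — 4–3, G advances.
Round 5: G vs B — 7–0, G advances.
The agenda winner is G.

G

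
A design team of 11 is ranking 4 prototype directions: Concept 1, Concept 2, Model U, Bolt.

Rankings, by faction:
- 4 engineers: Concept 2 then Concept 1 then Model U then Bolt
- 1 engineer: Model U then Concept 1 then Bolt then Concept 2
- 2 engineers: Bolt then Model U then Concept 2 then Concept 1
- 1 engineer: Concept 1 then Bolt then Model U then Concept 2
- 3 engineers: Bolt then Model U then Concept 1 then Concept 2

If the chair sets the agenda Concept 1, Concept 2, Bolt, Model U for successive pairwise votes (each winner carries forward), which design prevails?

Bolt

Round 1: Concept 1 vs Concept 2 — 5–6, Concept 2 advances.
Round 2: Concept 2 vs Bolt — 4–7, Bolt advances.
Round 3: Bolt vs Model U — 6–5, Bolt advances.
Bolt survives the agenda.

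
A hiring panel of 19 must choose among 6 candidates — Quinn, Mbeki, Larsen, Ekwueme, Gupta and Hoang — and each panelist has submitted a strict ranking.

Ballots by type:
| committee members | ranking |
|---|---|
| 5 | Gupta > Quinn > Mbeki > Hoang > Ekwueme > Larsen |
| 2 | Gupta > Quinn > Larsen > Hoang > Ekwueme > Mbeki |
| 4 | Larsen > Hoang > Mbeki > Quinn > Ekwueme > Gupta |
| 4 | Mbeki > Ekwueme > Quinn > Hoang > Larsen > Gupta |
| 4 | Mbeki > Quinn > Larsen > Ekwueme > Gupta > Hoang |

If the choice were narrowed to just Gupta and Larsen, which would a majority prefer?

Larsen

Ballots ranking Gupta above Larsen: 5 + 2 = 7.
Ballots ranking Larsen above Gupta: 19 − 7 = 12.
Larsen wins the head-to-head 12–7.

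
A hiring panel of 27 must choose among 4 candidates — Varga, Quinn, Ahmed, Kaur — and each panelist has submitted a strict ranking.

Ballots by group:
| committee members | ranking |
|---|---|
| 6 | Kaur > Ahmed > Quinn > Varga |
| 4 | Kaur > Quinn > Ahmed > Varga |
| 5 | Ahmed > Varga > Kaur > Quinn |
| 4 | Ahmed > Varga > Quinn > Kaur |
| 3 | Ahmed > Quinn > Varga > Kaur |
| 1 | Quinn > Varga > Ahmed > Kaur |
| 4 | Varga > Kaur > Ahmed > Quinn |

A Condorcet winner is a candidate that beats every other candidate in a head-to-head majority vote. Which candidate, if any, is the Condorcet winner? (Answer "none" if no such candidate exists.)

none

Check each pair by majority over 27 ballots:
Varga vs Quinn: Varga is ranked higher on 5+4+4 = 13 ballots, Quinn on 14. Quinn wins 14–13.
Varga vs Ahmed: Varga is ranked higher on 1+4 = 5 ballots, Ahmed on 22. Ahmed wins 22–5.
Varga vs Kaur: Varga is ranked higher on 5+4+3+1+4 = 17 ballots, Kaur on 10. Varga wins 17–10.
Quinn vs Ahmed: Quinn is ranked higher on 4+1 = 5 ballots, Ahmed on 22. Ahmed wins 22–5.
Quinn vs Kaur: Quinn is ranked higher on 4+3+1 = 8 ballots, Kaur on 19. Kaur wins 19–8.
Ahmed vs Kaur: Ahmed preferred on 5+4+3+1 = 13 ballots; Kaur wins 14–13.
Every candidate loses at least once (Varga loses to Quinn; Quinn loses to Ahmed; Ahmed loses to Kaur; Kaur loses to Varga). The majority relation contains the cycle Varga → Kaur → Quinn → Varga, so there is no Condorcet winner.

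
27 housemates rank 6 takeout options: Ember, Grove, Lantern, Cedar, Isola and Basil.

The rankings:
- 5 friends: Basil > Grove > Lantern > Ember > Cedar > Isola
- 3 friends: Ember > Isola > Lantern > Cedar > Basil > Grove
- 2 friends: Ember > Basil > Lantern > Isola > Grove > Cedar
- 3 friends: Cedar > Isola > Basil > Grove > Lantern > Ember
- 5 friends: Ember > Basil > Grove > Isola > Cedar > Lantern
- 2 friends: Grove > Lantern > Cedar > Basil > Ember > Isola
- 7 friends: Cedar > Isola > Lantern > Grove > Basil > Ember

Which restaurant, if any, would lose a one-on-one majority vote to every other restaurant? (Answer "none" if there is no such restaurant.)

none

Head-to-head results (27 friends):
Ember vs Grove: Grove wins 17–10.
Ember vs Lantern: Lantern, 17–10.
Ember vs Cedar: Ember preferred on 5+3+2+5 = 15 ballots; Ember wins 15–12.
Ember vs Isola: Ember, 17–10.
Ember vs Basil: Basil, 17–10.
Grove vs Lantern: Grove, 15–12.
Grove vs Cedar: Grove preferred on 5+2+5+2 = 14 ballots; Grove wins 14–13.
Grove vs Isola: Isola wins 15–12.
Grove vs Basil: Grove preferred on 2+7 = 9 ballots; Basil wins 18–9.
Lantern vs Cedar: 5+3+2+2 = 12 for Lantern, 15 for Cedar — Cedar by 15–12.
Lantern–Isola: Isola 18–9.
Lantern vs Basil: 12 to 15, Basil.
Cedar vs Isola: Cedar wins 17–10.
Cedar vs Basil: 3+3+2+7 = 15 for Cedar, 12 for Basil — Cedar by 15–12.
Isola vs Basil: 13 to 14, Basil.
Each restaurant has at least one pairwise win (Ember beats Cedar; Grove beats Ember; Lantern beats Ember; Cedar beats Lantern; Isola beats Grove; Basil beats Ember) — no Condorcet loser.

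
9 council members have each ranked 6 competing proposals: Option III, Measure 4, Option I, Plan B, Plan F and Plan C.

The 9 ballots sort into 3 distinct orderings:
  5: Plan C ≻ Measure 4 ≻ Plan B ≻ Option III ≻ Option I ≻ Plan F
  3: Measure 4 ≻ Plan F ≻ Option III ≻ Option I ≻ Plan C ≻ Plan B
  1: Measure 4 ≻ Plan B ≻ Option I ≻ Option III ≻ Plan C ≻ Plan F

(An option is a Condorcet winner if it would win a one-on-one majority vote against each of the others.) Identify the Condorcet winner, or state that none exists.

Head-to-head results (9 council members):
Option III vs Measure 4: Measure 4, 9–0.
Option III vs Option I: Option III is ranked higher on 5+3 = 8 ballots, Option I on 1. Option III wins 8–1.
Option III vs Plan B: Plan B wins 6–3.
Option III vs Plan F: Option III, 6–3.
Option III–Plan C: Plan C 5–4.
Measure 4–Option I: Measure 4 9–0.
Measure 4 vs Plan B: Measure 4 is ranked higher on 5+3+1 = 9 ballots, Plan B on 0. Measure 4 wins 9–0.
Measure 4 vs Plan F: Measure 4, 9–0.
Measure 4 vs Plan C: Measure 4 is ranked higher on 3+1 = 4 ballots, Plan C on 5. Plan C wins 5–4.
Option I vs Plan B: Plan B wins 6–3.
Option I vs Plan F: Option I preferred on 5+1 = 6 ballots; Option I wins 6–3.
Option I vs Plan C: Option I preferred on 3+1 = 4 ballots; Plan C wins 5–4.
Plan B vs Plan F: Plan B, 6–3.
Plan B vs Plan C: 1 for Plan B, 8 for Plan C — Plan C by 8–1.
Plan F–Plan C: Plan C 6–3.
Plan C wins every pairwise contest, so Plan C is the Condorcet winner.

Plan C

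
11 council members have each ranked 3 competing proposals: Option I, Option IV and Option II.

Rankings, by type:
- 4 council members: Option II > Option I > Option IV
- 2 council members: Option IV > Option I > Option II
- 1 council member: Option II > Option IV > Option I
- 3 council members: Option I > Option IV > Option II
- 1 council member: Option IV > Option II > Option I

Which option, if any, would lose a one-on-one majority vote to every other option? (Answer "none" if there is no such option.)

Pairwise majorities:
Option I–Option IV: Option I 7–4.
Option I vs Option II: 2+3 = 5 for Option I, 6 for Option II — Option II by 6–5.
Option IV vs Option II: 6 to 5, Option IV.
No option is winless: Option I beats Option IV; Option IV beats Option II; Option II beats Option I. There is no Condorcet loser.

none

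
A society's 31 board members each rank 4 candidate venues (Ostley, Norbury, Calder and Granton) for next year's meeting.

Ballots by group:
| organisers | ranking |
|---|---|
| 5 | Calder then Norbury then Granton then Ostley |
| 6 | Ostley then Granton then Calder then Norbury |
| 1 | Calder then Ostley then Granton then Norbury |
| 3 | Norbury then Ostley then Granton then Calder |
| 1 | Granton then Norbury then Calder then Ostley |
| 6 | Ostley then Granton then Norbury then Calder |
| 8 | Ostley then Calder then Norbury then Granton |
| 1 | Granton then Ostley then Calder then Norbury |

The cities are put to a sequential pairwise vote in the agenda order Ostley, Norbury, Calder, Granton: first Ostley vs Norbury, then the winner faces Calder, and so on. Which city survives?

Ostley

Round 1: Ostley vs Norbury — 22–9, Ostley advances.
Round 2: Ostley vs Calder — 24–7, Ostley advances.
Round 3: Ostley vs Granton — 24–7, Ostley advances.
Ostley survives the agenda.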